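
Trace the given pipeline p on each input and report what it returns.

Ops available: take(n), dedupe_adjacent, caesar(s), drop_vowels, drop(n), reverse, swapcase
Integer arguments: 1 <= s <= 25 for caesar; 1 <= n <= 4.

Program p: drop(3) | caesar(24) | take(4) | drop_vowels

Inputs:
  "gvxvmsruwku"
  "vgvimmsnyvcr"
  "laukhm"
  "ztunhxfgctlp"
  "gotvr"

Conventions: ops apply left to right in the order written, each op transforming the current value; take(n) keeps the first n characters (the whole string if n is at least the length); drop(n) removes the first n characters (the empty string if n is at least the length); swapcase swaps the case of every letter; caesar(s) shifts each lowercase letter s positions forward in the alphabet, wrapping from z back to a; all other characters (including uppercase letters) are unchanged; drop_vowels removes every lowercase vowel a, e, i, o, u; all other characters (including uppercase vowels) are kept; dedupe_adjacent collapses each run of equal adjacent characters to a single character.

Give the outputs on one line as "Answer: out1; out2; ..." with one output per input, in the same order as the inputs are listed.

Execution, op by op:
  "gvxvmsruwku" -> "vmsruwku" -> "tkqpsuis" -> "tkqp" -> "tkqp"
  "vgvimmsnyvcr" -> "immsnyvcr" -> "gkkqlwtap" -> "gkkq" -> "gkkq"
  "laukhm" -> "khm" -> "ifk" -> "ifk" -> "fk"
  "ztunhxfgctlp" -> "nhxfgctlp" -> "lfvdearjn" -> "lfvd" -> "lfvd"
  "gotvr" -> "vr" -> "tp" -> "tp" -> "tp"

"tkqp"; "gkkq"; "fk"; "lfvd"; "tp"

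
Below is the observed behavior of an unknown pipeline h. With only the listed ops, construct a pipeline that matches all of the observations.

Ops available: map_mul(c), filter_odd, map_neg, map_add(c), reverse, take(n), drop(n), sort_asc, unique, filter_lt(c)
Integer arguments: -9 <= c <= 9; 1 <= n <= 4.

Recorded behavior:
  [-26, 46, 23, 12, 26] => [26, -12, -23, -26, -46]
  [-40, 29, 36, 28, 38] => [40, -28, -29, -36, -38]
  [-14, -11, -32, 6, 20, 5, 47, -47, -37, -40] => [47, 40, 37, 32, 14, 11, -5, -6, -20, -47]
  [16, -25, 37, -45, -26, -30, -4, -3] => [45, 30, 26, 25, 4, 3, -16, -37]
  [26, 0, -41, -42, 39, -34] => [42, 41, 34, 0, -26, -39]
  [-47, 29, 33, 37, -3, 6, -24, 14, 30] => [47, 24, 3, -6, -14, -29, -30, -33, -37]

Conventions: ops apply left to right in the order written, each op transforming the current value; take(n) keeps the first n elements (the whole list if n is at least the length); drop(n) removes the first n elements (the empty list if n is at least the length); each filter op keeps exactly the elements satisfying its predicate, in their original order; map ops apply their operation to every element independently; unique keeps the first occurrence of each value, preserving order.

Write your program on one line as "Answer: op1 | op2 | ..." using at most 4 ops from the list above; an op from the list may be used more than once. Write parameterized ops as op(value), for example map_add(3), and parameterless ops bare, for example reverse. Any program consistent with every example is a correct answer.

reverse | sort_asc | map_neg

Check, running the answer program on each example:
  [-26, 46, 23, 12, 26] -> [26, 12, 23, 46, -26] -> [-26, 12, 23, 26, 46] -> [26, -12, -23, -26, -46]
  [-40, 29, 36, 28, 38] -> [38, 28, 36, 29, -40] -> [-40, 28, 29, 36, 38] -> [40, -28, -29, -36, -38]
  [-14, -11, -32, 6, 20, 5, 47, -47, -37, -40] -> [-40, -37, -47, 47, 5, 20, 6, -32, -11, -14] -> [-47, -40, -37, -32, -14, -11, 5, 6, 20, 47] -> [47, 40, 37, 32, 14, 11, -5, -6, -20, -47]
  [16, -25, 37, -45, -26, -30, -4, -3] -> [-3, -4, -30, -26, -45, 37, -25, 16] -> [-45, -30, -26, -25, -4, -3, 16, 37] -> [45, 30, 26, 25, 4, 3, -16, -37]
  [26, 0, -41, -42, 39, -34] -> [-34, 39, -42, -41, 0, 26] -> [-42, -41, -34, 0, 26, 39] -> [42, 41, 34, 0, -26, -39]
  [-47, 29, 33, 37, -3, 6, -24, 14, 30] -> [30, 14, -24, 6, -3, 37, 33, 29, -47] -> [-47, -24, -3, 6, 14, 29, 30, 33, 37] -> [47, 24, 3, -6, -14, -29, -30, -33, -37]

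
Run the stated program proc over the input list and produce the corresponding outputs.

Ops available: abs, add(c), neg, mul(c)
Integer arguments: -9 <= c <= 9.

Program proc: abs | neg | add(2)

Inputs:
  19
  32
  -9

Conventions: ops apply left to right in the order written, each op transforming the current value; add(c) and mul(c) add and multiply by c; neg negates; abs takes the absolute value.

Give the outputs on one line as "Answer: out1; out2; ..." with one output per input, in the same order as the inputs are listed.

Execution, op by op:
  19 -> 19 -> -19 -> -17
  32 -> 32 -> -32 -> -30
  -9 -> 9 -> -9 -> -7

-17; -30; -7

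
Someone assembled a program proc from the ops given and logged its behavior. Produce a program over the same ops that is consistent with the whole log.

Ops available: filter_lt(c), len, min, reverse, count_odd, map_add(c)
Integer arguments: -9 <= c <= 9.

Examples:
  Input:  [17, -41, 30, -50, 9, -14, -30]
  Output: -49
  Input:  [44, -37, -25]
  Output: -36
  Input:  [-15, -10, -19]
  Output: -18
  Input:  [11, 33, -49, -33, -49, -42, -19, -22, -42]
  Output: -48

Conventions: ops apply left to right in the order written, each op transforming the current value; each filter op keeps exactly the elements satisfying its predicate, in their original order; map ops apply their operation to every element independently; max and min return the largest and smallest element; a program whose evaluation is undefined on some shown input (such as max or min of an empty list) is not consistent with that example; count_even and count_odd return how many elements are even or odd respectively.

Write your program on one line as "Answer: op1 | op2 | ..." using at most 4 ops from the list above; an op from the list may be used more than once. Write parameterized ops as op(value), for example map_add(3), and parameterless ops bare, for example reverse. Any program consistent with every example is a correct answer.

map_add(1) | reverse | filter_lt(8) | min

Check, running the answer program on each example:
  [17, -41, 30, -50, 9, -14, -30] -> [18, -40, 31, -49, 10, -13, -29] -> [-29, -13, 10, -49, 31, -40, 18] -> [-29, -13, -49, -40] -> -49
  [44, -37, -25] -> [45, -36, -24] -> [-24, -36, 45] -> [-24, -36] -> -36
  [-15, -10, -19] -> [-14, -9, -18] -> [-18, -9, -14] -> [-18, -9, -14] -> -18
  [11, 33, -49, -33, -49, -42, -19, -22, -42] -> [12, 34, -48, -32, -48, -41, -18, -21, -41] -> [-41, -21, -18, -41, -48, -32, -48, 34, 12] -> [-41, -21, -18, -41, -48, -32, -48] -> -48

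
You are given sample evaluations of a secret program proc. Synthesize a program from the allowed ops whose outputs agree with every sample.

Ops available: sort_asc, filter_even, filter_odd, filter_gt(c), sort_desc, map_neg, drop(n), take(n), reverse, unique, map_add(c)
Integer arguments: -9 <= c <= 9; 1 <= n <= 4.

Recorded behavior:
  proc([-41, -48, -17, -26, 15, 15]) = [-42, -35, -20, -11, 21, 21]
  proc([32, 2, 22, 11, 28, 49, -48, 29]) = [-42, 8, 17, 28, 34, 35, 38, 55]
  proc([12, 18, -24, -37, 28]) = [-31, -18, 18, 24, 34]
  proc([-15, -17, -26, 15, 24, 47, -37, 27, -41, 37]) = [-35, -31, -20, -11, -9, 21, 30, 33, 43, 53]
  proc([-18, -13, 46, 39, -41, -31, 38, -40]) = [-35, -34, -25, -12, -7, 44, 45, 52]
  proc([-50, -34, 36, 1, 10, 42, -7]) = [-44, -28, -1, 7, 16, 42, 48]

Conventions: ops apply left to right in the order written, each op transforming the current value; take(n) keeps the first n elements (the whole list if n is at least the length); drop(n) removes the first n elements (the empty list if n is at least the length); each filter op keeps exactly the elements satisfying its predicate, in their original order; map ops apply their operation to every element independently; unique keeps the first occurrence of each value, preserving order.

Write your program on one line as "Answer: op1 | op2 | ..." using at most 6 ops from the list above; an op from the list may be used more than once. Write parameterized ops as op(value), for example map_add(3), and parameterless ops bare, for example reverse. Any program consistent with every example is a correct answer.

map_neg | map_add(-3) | map_add(-3) | sort_desc | map_neg

Check, running the answer program on each example:
  [-41, -48, -17, -26, 15, 15] -> [41, 48, 17, 26, -15, -15] -> [38, 45, 14, 23, -18, -18] -> [35, 42, 11, 20, -21, -21] -> [42, 35, 20, 11, -21, -21] -> [-42, -35, -20, -11, 21, 21]
  [32, 2, 22, 11, 28, 49, -48, 29] -> [-32, -2, -22, -11, -28, -49, 48, -29] -> [-35, -5, -25, -14, -31, -52, 45, -32] -> [-38, -8, -28, -17, -34, -55, 42, -35] -> [42, -8, -17, -28, -34, -35, -38, -55] -> [-42, 8, 17, 28, 34, 35, 38, 55]
  [12, 18, -24, -37, 28] -> [-12, -18, 24, 37, -28] -> [-15, -21, 21, 34, -31] -> [-18, -24, 18, 31, -34] -> [31, 18, -18, -24, -34] -> [-31, -18, 18, 24, 34]
  [-15, -17, -26, 15, 24, 47, -37, 27, -41, 37] -> [15, 17, 26, -15, -24, -47, 37, -27, 41, -37] -> [12, 14, 23, -18, -27, -50, 34, -30, 38, -40] -> [9, 11, 20, -21, -30, -53, 31, -33, 35, -43] -> [35, 31, 20, 11, 9, -21, -30, -33, -43, -53] -> [-35, -31, -20, -11, -9, 21, 30, 33, 43, 53]
  [-18, -13, 46, 39, -41, -31, 38, -40] -> [18, 13, -46, -39, 41, 31, -38, 40] -> [15, 10, -49, -42, 38, 28, -41, 37] -> [12, 7, -52, -45, 35, 25, -44, 34] -> [35, 34, 25, 12, 7, -44, -45, -52] -> [-35, -34, -25, -12, -7, 44, 45, 52]
  [-50, -34, 36, 1, 10, 42, -7] -> [50, 34, -36, -1, -10, -42, 7] -> [47, 31, -39, -4, -13, -45, 4] -> [44, 28, -42, -7, -16, -48, 1] -> [44, 28, 1, -7, -16, -42, -48] -> [-44, -28, -1, 7, 16, 42, 48]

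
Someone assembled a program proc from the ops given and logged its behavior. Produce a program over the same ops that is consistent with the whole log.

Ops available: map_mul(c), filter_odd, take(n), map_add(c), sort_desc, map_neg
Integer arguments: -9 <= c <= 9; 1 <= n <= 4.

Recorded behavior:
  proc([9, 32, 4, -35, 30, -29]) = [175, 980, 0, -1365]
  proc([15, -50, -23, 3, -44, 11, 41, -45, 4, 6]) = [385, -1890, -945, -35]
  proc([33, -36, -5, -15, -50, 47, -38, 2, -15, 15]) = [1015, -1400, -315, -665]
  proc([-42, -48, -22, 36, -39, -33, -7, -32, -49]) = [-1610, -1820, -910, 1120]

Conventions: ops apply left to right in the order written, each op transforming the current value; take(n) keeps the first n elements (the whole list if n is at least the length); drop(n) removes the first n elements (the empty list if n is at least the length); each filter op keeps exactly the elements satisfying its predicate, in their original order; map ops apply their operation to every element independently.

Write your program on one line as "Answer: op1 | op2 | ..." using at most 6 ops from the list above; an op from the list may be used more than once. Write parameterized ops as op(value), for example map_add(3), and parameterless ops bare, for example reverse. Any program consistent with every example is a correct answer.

map_neg | map_add(4) | map_neg | take(4) | map_mul(-7) | map_mul(-5)

Check, running the answer program on each example:
  [9, 32, 4, -35, 30, -29] -> [-9, -32, -4, 35, -30, 29] -> [-5, -28, 0, 39, -26, 33] -> [5, 28, 0, -39, 26, -33] -> [5, 28, 0, -39] -> [-35, -196, 0, 273] -> [175, 980, 0, -1365]
  [15, -50, -23, 3, -44, 11, 41, -45, 4, 6] -> [-15, 50, 23, -3, 44, -11, -41, 45, -4, -6] -> [-11, 54, 27, 1, 48, -7, -37, 49, 0, -2] -> [11, -54, -27, -1, -48, 7, 37, -49, 0, 2] -> [11, -54, -27, -1] -> [-77, 378, 189, 7] -> [385, -1890, -945, -35]
  [33, -36, -5, -15, -50, 47, -38, 2, -15, 15] -> [-33, 36, 5, 15, 50, -47, 38, -2, 15, -15] -> [-29, 40, 9, 19, 54, -43, 42, 2, 19, -11] -> [29, -40, -9, -19, -54, 43, -42, -2, -19, 11] -> [29, -40, -9, -19] -> [-203, 280, 63, 133] -> [1015, -1400, -315, -665]
  [-42, -48, -22, 36, -39, -33, -7, -32, -49] -> [42, 48, 22, -36, 39, 33, 7, 32, 49] -> [46, 52, 26, -32, 43, 37, 11, 36, 53] -> [-46, -52, -26, 32, -43, -37, -11, -36, -53] -> [-46, -52, -26, 32] -> [322, 364, 182, -224] -> [-1610, -1820, -910, 1120]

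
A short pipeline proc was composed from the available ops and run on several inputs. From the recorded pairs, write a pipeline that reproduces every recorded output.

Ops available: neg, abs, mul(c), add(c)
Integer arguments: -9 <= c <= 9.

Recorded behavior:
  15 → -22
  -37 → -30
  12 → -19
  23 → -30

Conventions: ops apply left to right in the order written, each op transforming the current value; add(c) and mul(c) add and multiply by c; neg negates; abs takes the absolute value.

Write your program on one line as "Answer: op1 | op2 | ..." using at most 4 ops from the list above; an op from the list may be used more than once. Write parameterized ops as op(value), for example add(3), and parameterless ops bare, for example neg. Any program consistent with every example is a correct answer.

mul(-1) | add(-7) | abs | neg

Check, running the answer program on each example:
  15 -> -15 -> -22 -> 22 -> -22
  -37 -> 37 -> 30 -> 30 -> -30
  12 -> -12 -> -19 -> 19 -> -19
  23 -> -23 -> -30 -> 30 -> -30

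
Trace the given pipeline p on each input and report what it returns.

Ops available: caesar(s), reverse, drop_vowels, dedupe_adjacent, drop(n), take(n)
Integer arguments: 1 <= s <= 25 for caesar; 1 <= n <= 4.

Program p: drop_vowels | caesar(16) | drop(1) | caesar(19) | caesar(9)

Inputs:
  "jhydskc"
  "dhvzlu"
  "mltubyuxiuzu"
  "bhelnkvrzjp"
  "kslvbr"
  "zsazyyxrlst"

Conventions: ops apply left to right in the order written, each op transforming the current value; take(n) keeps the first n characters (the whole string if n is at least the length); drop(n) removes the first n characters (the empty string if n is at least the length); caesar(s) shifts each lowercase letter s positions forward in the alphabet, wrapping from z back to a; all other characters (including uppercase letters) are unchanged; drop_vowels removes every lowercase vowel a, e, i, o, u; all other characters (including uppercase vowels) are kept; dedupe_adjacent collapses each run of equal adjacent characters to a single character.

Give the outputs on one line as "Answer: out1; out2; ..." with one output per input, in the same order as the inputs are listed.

"zqvkcu"; "znrd"; "dltqpr"; "zdfcnjrbh"; "kdntj"; "krqqpjdkl"

Execution, op by op:
  "jhydskc" -> "jhydskc" -> "zxotias" -> "xotias" -> "qhmbtl" -> "zqvkcu"
  "dhvzlu" -> "dhvzl" -> "txlpb" -> "xlpb" -> "qeiu" -> "znrd"
  "mltubyuxiuzu" -> "mltbyxz" -> "cbjronp" -> "bjronp" -> "uckhgi" -> "dltqpr"
  "bhelnkvrzjp" -> "bhlnkvrzjp" -> "rxbdalhpzf" -> "xbdalhpzf" -> "quwteaisy" -> "zdfcnjrbh"
  "kslvbr" -> "kslvbr" -> "aiblrh" -> "iblrh" -> "bueka" -> "kdntj"
  "zsazyyxrlst" -> "zszyyxrlst" -> "pipoonhbij" -> "ipoonhbij" -> "bihhgaubc" -> "krqqpjdkl"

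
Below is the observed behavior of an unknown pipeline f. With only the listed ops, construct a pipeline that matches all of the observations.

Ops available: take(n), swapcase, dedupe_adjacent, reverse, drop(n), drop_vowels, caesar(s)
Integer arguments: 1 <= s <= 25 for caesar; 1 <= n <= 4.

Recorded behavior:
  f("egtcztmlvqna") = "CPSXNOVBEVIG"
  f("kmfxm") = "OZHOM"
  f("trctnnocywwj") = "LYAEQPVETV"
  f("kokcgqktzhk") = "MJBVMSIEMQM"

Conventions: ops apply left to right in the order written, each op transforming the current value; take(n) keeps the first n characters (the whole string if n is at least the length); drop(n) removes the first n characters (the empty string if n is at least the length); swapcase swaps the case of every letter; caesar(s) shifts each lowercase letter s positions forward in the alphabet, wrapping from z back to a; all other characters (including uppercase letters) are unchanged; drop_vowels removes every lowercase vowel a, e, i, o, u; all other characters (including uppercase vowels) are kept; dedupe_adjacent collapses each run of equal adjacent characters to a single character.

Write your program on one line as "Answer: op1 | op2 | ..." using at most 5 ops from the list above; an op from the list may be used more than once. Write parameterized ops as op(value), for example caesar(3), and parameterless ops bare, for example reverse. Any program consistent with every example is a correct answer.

dedupe_adjacent | caesar(2) | reverse | swapcase

Check, running the answer program on each example:
  "egtcztmlvqna" -> "egtcztmlvqna" -> "givebvonxspc" -> "cpsxnovbevig" -> "CPSXNOVBEVIG"
  "kmfxm" -> "kmfxm" -> "mohzo" -> "ozhom" -> "OZHOM"
  "trctnnocywwj" -> "trctnocywj" -> "vtevpqeayl" -> "lyaeqpvetv" -> "LYAEQPVETV"
  "kokcgqktzhk" -> "kokcgqktzhk" -> "mqmeismvbjm" -> "mjbvmsiemqm" -> "MJBVMSIEMQM"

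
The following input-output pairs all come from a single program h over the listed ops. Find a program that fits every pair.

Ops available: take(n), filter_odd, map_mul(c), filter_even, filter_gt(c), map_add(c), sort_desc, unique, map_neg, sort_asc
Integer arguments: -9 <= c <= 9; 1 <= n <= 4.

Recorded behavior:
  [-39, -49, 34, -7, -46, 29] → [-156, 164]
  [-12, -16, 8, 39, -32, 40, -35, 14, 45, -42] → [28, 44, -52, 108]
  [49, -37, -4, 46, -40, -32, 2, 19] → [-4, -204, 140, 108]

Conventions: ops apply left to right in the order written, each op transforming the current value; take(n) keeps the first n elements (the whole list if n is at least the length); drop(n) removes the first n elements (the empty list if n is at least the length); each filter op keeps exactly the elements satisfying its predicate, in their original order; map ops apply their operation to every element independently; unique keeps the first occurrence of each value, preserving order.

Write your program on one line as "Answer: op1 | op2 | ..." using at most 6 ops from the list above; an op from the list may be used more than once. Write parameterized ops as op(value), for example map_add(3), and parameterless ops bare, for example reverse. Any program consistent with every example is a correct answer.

filter_even | take(4) | map_add(8) | map_add(-3) | map_mul(-4)

Check, running the answer program on each example:
  [-39, -49, 34, -7, -46, 29] -> [34, -46] -> [34, -46] -> [42, -38] -> [39, -41] -> [-156, 164]
  [-12, -16, 8, 39, -32, 40, -35, 14, 45, -42] -> [-12, -16, 8, -32, 40, 14, -42] -> [-12, -16, 8, -32] -> [-4, -8, 16, -24] -> [-7, -11, 13, -27] -> [28, 44, -52, 108]
  [49, -37, -4, 46, -40, -32, 2, 19] -> [-4, 46, -40, -32, 2] -> [-4, 46, -40, -32] -> [4, 54, -32, -24] -> [1, 51, -35, -27] -> [-4, -204, 140, 108]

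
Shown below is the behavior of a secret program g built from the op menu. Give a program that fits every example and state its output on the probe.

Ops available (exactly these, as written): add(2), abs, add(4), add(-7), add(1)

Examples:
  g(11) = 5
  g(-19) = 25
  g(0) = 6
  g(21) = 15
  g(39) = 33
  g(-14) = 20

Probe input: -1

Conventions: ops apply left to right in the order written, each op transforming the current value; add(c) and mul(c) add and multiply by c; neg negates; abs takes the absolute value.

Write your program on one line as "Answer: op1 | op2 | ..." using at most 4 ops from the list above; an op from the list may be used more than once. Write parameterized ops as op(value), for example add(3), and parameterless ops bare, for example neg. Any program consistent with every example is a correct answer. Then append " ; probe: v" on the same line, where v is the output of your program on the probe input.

add(-7) | add(1) | abs ; probe: 7

Check, running the answer program on each example:
  11 -> 4 -> 5 -> 5
  -19 -> -26 -> -25 -> 25
  0 -> -7 -> -6 -> 6
  21 -> 14 -> 15 -> 15
  39 -> 32 -> 33 -> 33
  -14 -> -21 -> -20 -> 20
  probe: -1 -> -8 -> -7 -> 7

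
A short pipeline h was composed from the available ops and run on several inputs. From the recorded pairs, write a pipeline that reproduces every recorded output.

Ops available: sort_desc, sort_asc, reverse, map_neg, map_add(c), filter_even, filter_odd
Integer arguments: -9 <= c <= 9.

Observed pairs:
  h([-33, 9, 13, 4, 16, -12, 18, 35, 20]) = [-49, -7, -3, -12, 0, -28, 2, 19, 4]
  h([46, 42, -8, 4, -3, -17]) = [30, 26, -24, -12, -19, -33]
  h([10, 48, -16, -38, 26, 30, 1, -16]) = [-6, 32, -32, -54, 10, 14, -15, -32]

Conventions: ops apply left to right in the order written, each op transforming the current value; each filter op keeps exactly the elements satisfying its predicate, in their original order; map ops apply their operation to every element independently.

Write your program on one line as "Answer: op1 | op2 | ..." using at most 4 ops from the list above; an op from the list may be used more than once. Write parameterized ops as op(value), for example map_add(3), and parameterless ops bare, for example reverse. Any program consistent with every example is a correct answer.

map_neg | map_add(7) | map_neg | map_add(-9)

Check, running the answer program on each example:
  [-33, 9, 13, 4, 16, -12, 18, 35, 20] -> [33, -9, -13, -4, -16, 12, -18, -35, -20] -> [40, -2, -6, 3, -9, 19, -11, -28, -13] -> [-40, 2, 6, -3, 9, -19, 11, 28, 13] -> [-49, -7, -3, -12, 0, -28, 2, 19, 4]
  [46, 42, -8, 4, -3, -17] -> [-46, -42, 8, -4, 3, 17] -> [-39, -35, 15, 3, 10, 24] -> [39, 35, -15, -3, -10, -24] -> [30, 26, -24, -12, -19, -33]
  [10, 48, -16, -38, 26, 30, 1, -16] -> [-10, -48, 16, 38, -26, -30, -1, 16] -> [-3, -41, 23, 45, -19, -23, 6, 23] -> [3, 41, -23, -45, 19, 23, -6, -23] -> [-6, 32, -32, -54, 10, 14, -15, -32]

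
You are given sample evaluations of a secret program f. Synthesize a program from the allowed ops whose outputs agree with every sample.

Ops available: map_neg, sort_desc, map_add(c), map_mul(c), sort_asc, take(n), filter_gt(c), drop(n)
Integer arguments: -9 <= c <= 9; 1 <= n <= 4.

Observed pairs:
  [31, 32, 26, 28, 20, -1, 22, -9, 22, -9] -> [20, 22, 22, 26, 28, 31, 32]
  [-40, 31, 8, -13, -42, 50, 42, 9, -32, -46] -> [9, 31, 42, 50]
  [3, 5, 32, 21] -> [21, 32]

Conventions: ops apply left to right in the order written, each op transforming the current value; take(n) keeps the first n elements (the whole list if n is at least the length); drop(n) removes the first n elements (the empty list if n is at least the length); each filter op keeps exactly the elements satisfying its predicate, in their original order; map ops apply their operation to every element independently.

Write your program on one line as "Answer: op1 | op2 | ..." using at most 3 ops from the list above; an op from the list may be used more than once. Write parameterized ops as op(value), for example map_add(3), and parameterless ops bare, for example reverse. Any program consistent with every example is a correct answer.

sort_asc | filter_gt(4) | filter_gt(8)

Check, running the answer program on each example:
  [31, 32, 26, 28, 20, -1, 22, -9, 22, -9] -> [-9, -9, -1, 20, 22, 22, 26, 28, 31, 32] -> [20, 22, 22, 26, 28, 31, 32] -> [20, 22, 22, 26, 28, 31, 32]
  [-40, 31, 8, -13, -42, 50, 42, 9, -32, -46] -> [-46, -42, -40, -32, -13, 8, 9, 31, 42, 50] -> [8, 9, 31, 42, 50] -> [9, 31, 42, 50]
  [3, 5, 32, 21] -> [3, 5, 21, 32] -> [5, 21, 32] -> [21, 32]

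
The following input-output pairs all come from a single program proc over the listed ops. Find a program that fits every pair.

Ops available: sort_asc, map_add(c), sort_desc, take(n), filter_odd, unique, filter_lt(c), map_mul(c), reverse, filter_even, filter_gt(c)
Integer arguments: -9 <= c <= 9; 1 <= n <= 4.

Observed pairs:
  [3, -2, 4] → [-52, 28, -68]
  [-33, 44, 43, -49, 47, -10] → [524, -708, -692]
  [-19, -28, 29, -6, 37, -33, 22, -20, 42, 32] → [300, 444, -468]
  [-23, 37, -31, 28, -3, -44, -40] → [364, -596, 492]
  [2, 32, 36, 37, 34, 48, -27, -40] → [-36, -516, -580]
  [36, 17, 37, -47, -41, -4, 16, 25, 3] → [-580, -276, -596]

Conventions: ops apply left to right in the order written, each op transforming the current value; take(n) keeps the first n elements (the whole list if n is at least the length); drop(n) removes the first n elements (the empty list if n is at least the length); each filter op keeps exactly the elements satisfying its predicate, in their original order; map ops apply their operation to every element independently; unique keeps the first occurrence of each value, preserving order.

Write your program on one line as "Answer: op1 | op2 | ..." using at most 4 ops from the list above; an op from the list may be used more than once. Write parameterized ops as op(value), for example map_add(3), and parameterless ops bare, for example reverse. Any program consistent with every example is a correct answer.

map_mul(-4) | map_mul(4) | take(3) | map_add(-4)

Check, running the answer program on each example:
  [3, -2, 4] -> [-12, 8, -16] -> [-48, 32, -64] -> [-48, 32, -64] -> [-52, 28, -68]
  [-33, 44, 43, -49, 47, -10] -> [132, -176, -172, 196, -188, 40] -> [528, -704, -688, 784, -752, 160] -> [528, -704, -688] -> [524, -708, -692]
  [-19, -28, 29, -6, 37, -33, 22, -20, 42, 32] -> [76, 112, -116, 24, -148, 132, -88, 80, -168, -128] -> [304, 448, -464, 96, -592, 528, -352, 320, -672, -512] -> [304, 448, -464] -> [300, 444, -468]
  [-23, 37, -31, 28, -3, -44, -40] -> [92, -148, 124, -112, 12, 176, 160] -> [368, -592, 496, -448, 48, 704, 640] -> [368, -592, 496] -> [364, -596, 492]
  [2, 32, 36, 37, 34, 48, -27, -40] -> [-8, -128, -144, -148, -136, -192, 108, 160] -> [-32, -512, -576, -592, -544, -768, 432, 640] -> [-32, -512, -576] -> [-36, -516, -580]
  [36, 17, 37, -47, -41, -4, 16, 25, 3] -> [-144, -68, -148, 188, 164, 16, -64, -100, -12] -> [-576, -272, -592, 752, 656, 64, -256, -400, -48] -> [-576, -272, -592] -> [-580, -276, -596]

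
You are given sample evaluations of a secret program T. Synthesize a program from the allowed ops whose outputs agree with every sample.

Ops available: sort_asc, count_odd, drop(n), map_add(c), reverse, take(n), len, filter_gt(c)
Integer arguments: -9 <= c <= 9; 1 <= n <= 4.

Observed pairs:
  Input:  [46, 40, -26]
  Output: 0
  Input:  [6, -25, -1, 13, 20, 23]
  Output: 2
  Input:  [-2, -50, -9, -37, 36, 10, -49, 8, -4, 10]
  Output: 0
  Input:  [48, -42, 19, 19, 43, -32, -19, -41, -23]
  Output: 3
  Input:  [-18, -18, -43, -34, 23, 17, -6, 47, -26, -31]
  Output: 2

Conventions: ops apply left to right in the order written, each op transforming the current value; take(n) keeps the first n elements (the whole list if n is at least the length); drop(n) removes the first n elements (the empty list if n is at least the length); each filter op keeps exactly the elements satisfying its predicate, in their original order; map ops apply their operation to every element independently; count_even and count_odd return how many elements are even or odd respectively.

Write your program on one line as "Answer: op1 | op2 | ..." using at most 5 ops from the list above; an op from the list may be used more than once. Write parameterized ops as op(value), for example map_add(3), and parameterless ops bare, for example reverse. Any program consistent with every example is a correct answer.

reverse | take(3) | reverse | count_odd

Check, running the answer program on each example:
  [46, 40, -26] -> [-26, 40, 46] -> [-26, 40, 46] -> [46, 40, -26] -> 0
  [6, -25, -1, 13, 20, 23] -> [23, 20, 13, -1, -25, 6] -> [23, 20, 13] -> [13, 20, 23] -> 2
  [-2, -50, -9, -37, 36, 10, -49, 8, -4, 10] -> [10, -4, 8, -49, 10, 36, -37, -9, -50, -2] -> [10, -4, 8] -> [8, -4, 10] -> 0
  [48, -42, 19, 19, 43, -32, -19, -41, -23] -> [-23, -41, -19, -32, 43, 19, 19, -42, 48] -> [-23, -41, -19] -> [-19, -41, -23] -> 3
  [-18, -18, -43, -34, 23, 17, -6, 47, -26, -31] -> [-31, -26, 47, -6, 17, 23, -34, -43, -18, -18] -> [-31, -26, 47] -> [47, -26, -31] -> 2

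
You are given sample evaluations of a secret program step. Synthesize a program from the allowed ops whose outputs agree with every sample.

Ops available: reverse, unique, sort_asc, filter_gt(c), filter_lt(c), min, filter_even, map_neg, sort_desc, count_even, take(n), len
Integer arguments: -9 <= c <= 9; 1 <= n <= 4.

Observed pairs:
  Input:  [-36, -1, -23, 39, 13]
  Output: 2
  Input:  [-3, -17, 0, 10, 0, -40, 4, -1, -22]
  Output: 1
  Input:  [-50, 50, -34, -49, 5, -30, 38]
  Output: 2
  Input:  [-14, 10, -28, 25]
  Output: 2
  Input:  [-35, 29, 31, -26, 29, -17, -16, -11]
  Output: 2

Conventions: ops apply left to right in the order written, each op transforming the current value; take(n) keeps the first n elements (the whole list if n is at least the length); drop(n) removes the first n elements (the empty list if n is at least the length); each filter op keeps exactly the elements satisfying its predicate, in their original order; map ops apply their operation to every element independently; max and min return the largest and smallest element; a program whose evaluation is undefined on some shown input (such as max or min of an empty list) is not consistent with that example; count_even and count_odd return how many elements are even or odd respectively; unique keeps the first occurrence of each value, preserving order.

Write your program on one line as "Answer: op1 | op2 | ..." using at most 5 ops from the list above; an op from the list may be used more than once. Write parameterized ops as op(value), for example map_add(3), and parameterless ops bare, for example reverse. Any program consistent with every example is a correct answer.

sort_desc | filter_gt(9) | unique | map_neg | len

Check, running the answer program on each example:
  [-36, -1, -23, 39, 13] -> [39, 13, -1, -23, -36] -> [39, 13] -> [39, 13] -> [-39, -13] -> 2
  [-3, -17, 0, 10, 0, -40, 4, -1, -22] -> [10, 4, 0, 0, -1, -3, -17, -22, -40] -> [10] -> [10] -> [-10] -> 1
  [-50, 50, -34, -49, 5, -30, 38] -> [50, 38, 5, -30, -34, -49, -50] -> [50, 38] -> [50, 38] -> [-50, -38] -> 2
  [-14, 10, -28, 25] -> [25, 10, -14, -28] -> [25, 10] -> [25, 10] -> [-25, -10] -> 2
  [-35, 29, 31, -26, 29, -17, -16, -11] -> [31, 29, 29, -11, -16, -17, -26, -35] -> [31, 29, 29] -> [31, 29] -> [-31, -29] -> 2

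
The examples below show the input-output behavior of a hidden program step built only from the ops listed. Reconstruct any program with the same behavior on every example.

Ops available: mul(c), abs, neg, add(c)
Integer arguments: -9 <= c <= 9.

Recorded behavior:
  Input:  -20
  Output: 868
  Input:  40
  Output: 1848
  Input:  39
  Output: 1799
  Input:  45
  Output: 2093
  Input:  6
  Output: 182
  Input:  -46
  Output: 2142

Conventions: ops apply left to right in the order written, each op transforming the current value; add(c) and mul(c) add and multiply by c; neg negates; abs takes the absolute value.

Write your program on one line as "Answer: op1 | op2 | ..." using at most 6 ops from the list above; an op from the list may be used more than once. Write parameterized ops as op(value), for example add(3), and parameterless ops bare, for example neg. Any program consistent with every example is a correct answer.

mul(7) | abs | add(-8) | add(-8) | mul(7)

Check, running the answer program on each example:
  -20 -> -140 -> 140 -> 132 -> 124 -> 868
  40 -> 280 -> 280 -> 272 -> 264 -> 1848
  39 -> 273 -> 273 -> 265 -> 257 -> 1799
  45 -> 315 -> 315 -> 307 -> 299 -> 2093
  6 -> 42 -> 42 -> 34 -> 26 -> 182
  -46 -> -322 -> 322 -> 314 -> 306 -> 2142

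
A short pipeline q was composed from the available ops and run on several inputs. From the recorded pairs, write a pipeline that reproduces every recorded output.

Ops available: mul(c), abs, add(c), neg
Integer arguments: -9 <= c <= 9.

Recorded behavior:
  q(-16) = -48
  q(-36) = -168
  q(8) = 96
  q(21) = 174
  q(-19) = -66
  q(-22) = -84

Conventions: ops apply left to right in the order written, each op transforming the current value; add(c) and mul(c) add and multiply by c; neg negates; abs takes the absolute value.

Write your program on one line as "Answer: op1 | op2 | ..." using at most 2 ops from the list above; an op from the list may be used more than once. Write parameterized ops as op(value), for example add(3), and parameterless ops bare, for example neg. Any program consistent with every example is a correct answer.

add(8) | mul(6)

Check, running the answer program on each example:
  -16 -> -8 -> -48
  -36 -> -28 -> -168
  8 -> 16 -> 96
  21 -> 29 -> 174
  -19 -> -11 -> -66
  -22 -> -14 -> -84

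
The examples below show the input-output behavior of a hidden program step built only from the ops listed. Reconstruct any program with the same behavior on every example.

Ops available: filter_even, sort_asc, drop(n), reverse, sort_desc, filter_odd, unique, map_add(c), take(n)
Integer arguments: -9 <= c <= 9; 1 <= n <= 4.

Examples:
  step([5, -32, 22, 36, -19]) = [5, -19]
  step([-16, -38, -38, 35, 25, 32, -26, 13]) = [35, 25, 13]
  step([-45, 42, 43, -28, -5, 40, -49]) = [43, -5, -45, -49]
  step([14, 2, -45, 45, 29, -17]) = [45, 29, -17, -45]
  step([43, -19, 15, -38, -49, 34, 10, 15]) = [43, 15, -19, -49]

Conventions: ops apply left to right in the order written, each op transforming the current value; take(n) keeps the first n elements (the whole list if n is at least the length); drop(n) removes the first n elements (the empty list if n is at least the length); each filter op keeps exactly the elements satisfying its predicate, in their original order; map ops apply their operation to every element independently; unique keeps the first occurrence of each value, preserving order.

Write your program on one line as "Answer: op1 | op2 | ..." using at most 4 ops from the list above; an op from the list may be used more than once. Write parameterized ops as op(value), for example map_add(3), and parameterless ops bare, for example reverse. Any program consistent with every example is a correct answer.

filter_odd | reverse | sort_desc | unique

Check, running the answer program on each example:
  [5, -32, 22, 36, -19] -> [5, -19] -> [-19, 5] -> [5, -19] -> [5, -19]
  [-16, -38, -38, 35, 25, 32, -26, 13] -> [35, 25, 13] -> [13, 25, 35] -> [35, 25, 13] -> [35, 25, 13]
  [-45, 42, 43, -28, -5, 40, -49] -> [-45, 43, -5, -49] -> [-49, -5, 43, -45] -> [43, -5, -45, -49] -> [43, -5, -45, -49]
  [14, 2, -45, 45, 29, -17] -> [-45, 45, 29, -17] -> [-17, 29, 45, -45] -> [45, 29, -17, -45] -> [45, 29, -17, -45]
  [43, -19, 15, -38, -49, 34, 10, 15] -> [43, -19, 15, -49, 15] -> [15, -49, 15, -19, 43] -> [43, 15, 15, -19, -49] -> [43, 15, -19, -49]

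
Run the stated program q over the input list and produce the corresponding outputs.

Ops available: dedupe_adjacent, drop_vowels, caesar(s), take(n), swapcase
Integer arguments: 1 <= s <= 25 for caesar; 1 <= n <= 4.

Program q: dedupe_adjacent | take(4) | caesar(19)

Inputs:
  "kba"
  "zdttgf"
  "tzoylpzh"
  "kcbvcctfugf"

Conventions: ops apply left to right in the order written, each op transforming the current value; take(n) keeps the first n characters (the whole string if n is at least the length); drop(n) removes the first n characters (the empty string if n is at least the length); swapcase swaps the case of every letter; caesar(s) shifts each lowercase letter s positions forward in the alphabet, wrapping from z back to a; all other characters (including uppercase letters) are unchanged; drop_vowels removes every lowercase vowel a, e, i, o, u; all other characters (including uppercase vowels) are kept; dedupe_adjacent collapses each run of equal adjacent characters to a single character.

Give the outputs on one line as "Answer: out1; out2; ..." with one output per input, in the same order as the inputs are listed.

Execution, op by op:
  "kba" -> "kba" -> "kba" -> "dut"
  "zdttgf" -> "zdtgf" -> "zdtg" -> "swmz"
  "tzoylpzh" -> "tzoylpzh" -> "tzoy" -> "mshr"
  "kcbvcctfugf" -> "kcbvctfugf" -> "kcbv" -> "dvuo"

"dut"; "swmz"; "mshr"; "dvuo"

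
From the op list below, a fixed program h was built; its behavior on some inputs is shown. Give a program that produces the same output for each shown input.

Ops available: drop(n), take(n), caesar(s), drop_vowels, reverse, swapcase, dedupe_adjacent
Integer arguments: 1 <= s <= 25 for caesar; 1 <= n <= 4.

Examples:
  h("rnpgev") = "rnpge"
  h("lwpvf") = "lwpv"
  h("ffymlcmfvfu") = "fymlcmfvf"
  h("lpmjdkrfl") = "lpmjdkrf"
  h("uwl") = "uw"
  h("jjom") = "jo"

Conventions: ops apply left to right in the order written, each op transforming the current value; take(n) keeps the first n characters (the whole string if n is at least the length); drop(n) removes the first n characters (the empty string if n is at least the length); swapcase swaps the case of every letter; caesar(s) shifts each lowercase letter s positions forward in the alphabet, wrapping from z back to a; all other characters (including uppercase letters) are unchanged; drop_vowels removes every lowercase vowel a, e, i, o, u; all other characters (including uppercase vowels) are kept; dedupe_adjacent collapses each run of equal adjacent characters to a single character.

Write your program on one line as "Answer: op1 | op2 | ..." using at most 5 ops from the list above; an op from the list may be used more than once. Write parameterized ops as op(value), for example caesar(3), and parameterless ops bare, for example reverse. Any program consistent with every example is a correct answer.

reverse | drop(1) | dedupe_adjacent | reverse

Check, running the answer program on each example:
  "rnpgev" -> "vegpnr" -> "egpnr" -> "egpnr" -> "rnpge"
  "lwpvf" -> "fvpwl" -> "vpwl" -> "vpwl" -> "lwpv"
  "ffymlcmfvfu" -> "ufvfmclmyff" -> "fvfmclmyff" -> "fvfmclmyf" -> "fymlcmfvf"
  "lpmjdkrfl" -> "lfrkdjmpl" -> "frkdjmpl" -> "frkdjmpl" -> "lpmjdkrf"
  "uwl" -> "lwu" -> "wu" -> "wu" -> "uw"
  "jjom" -> "mojj" -> "ojj" -> "oj" -> "jo"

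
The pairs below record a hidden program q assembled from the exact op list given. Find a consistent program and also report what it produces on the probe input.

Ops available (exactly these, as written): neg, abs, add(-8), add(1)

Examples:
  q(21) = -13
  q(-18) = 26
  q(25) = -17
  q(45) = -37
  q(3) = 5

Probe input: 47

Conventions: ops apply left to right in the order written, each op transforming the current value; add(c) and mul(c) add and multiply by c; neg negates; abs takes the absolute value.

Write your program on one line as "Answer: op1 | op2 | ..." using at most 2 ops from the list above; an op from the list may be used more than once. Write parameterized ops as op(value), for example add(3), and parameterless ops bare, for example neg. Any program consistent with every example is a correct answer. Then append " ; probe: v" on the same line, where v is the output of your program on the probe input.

add(-8) | neg ; probe: -39

Check, running the answer program on each example:
  21 -> 13 -> -13
  -18 -> -26 -> 26
  25 -> 17 -> -17
  45 -> 37 -> -37
  3 -> -5 -> 5
  probe: 47 -> 39 -> -39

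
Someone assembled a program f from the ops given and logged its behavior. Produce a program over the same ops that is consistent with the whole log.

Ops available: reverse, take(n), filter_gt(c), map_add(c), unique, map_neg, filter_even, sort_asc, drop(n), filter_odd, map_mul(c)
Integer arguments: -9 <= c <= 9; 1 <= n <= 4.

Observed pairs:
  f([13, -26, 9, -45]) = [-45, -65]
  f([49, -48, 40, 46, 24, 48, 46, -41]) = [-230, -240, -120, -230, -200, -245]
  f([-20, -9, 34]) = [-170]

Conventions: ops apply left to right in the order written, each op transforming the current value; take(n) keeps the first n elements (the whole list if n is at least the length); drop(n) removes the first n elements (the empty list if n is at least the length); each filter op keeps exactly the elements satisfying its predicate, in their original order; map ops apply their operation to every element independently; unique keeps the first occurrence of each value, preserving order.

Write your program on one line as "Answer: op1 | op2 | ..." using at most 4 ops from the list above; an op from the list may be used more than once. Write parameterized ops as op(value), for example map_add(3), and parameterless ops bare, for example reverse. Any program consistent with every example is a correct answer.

map_mul(5) | filter_gt(5) | map_neg | reverse

Check, running the answer program on each example:
  [13, -26, 9, -45] -> [65, -130, 45, -225] -> [65, 45] -> [-65, -45] -> [-45, -65]
  [49, -48, 40, 46, 24, 48, 46, -41] -> [245, -240, 200, 230, 120, 240, 230, -205] -> [245, 200, 230, 120, 240, 230] -> [-245, -200, -230, -120, -240, -230] -> [-230, -240, -120, -230, -200, -245]
  [-20, -9, 34] -> [-100, -45, 170] -> [170] -> [-170] -> [-170]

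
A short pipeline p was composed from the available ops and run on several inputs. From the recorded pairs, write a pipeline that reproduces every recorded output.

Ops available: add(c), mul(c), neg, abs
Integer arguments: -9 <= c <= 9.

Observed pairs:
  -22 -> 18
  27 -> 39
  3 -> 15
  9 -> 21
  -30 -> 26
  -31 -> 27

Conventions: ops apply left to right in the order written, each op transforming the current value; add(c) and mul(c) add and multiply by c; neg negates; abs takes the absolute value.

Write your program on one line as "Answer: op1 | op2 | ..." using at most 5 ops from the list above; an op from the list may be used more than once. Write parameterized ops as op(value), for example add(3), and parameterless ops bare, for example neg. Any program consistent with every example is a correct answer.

add(8) | mul(-1) | abs | add(4)

Check, running the answer program on each example:
  -22 -> -14 -> 14 -> 14 -> 18
  27 -> 35 -> -35 -> 35 -> 39
  3 -> 11 -> -11 -> 11 -> 15
  9 -> 17 -> -17 -> 17 -> 21
  -30 -> -22 -> 22 -> 22 -> 26
  -31 -> -23 -> 23 -> 23 -> 27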